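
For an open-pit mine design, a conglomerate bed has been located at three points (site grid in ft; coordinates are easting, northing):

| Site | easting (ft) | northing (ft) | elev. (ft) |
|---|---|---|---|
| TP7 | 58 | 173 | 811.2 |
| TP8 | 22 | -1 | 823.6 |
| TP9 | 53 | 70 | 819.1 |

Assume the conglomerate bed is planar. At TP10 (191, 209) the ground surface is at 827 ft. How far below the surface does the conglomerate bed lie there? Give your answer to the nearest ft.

14 ft

Let the plane be z = a·easting + b·northing + c.
TP8−TP7: −36a − 174b = 12.4;  TP9−TP7: −5a − 103b = 7.9.
Solving gives a = 0.03432, b = −0.07837.
Then c = 811.2 − a·58 − b·173 = 822.77.
At (191, 209): z_contact = 6.6 − 16.4 + 822.77 = 812.9 ft.
Depth below ground = 827 − 812.9 = 14 ft.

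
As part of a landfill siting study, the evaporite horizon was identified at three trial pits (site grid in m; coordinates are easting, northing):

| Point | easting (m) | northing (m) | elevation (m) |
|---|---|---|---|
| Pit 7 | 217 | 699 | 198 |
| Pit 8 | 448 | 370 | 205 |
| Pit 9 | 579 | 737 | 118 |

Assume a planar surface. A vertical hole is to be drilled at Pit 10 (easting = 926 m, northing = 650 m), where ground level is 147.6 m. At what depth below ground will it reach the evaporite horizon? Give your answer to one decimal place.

Two edge vectors: Pit 7→Pit 8 = (231, -329, 7), Pit 7→Pit 9 = (362, 38, -80).
Normal n = (Pit 7→Pit 8) × (Pit 7→Pit 9) = (26054, 21014, 127876).
So ∂z/∂easting = −n_x/n_z = −0.20374 and ∂z/∂northing = −n_y/n_z = −0.16433.
Intercept c from Pit 7: 198 + 44.21 + 114.87 = 357.08.
At (926, 650): z_contact = −188.67 − 106.82 + 357.08 = 61.60 m.
Depth below ground = 147.6 − 61.60 = 86.0 m.

86.0 m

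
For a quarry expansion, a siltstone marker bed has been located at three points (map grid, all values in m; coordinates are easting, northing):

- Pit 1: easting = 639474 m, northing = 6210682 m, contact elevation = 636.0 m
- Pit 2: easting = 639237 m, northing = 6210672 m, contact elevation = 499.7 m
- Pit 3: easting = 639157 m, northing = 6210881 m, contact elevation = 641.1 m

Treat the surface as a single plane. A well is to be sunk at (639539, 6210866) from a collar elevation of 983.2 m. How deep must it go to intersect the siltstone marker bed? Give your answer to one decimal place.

149.9 m

Two edge vectors: Pit 1→Pit 2 = (-237, -10, -136.3), Pit 1→Pit 3 = (-317, 199, 5.1).
Normal n = (Pit 1→Pit 2) × (Pit 1→Pit 3) = (27072.7, 44415.8, -50333).
So ∂z/∂easting = −n_x/n_z = 0.537871774 and ∂z/∂northing = −n_y/n_z = 0.882438957.
Intercept c from Pit 1: 636 − 343955.01 − 5480547.74 = −5823866.76.
At (639539, 6210866): z_contact = 343989.98 + 5480710.11 − 5823866.76 = 833.33 m.
Depth below ground = 983.2 − 833.33 = 149.9 m.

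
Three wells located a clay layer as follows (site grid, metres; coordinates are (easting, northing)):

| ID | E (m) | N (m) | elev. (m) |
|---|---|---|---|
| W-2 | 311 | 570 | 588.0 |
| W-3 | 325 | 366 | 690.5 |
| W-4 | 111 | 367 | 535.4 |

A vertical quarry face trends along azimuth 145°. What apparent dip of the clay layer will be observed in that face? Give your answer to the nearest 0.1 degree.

38.1°

Let the plane be z = a·E + b·N + c.
W-3−W-2: 14a − 204b = 102.5;  W-4−W-2: −200a − 203b = −52.6.
Solving gives a = 0.72265, b = −0.45286.
Unit vector along 145° is (sin 145°, cos 145°) = (0.5736, -0.8192).
Slope in that direction = a·(0.5736) + b·(-0.8192) = 0.78545.
Apparent dip = arctan|0.78545| = 38.1° (true dip is 40.5°, so apparent ≤ true as expected).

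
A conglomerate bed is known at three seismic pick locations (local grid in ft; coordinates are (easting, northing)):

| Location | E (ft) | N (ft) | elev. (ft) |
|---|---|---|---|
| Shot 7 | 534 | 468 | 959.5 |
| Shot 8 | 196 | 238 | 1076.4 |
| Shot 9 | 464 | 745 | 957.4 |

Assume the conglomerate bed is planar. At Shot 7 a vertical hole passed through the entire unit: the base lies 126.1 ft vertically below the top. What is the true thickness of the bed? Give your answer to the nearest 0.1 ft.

120.7 ft

Two edge vectors: Shot 7→Shot 8 = (-338, -230, 116.9), Shot 7→Shot 9 = (-70, 277, -2.1).
Normal n = (Shot 7→Shot 8) × (Shot 7→Shot 9) = (-31898.3, -8892.8, -109726).
So ∂z/∂E = −n_x/n_z = −0.29071 and ∂z/∂N = −n_y/n_z = −0.08105.
|∇z| = √(a²+b²) = 0.30179, so dip δ = arctan(0.30179) = 16.79°.
True thickness = vertical thickness × cos δ = 126.1 × cos 16.79° = 120.7 ft.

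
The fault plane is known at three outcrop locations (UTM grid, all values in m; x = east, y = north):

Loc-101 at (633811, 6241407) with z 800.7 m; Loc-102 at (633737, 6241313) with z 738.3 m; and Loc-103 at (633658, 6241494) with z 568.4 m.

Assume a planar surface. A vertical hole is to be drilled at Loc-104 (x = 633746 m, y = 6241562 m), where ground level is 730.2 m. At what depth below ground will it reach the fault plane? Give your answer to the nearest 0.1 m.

Let the plane be z = a·x + b·y + c.
Loc-102−Loc-101: −74a − 94b = −62.4;  Loc-103−Loc-101: −153a + 87b = −232.3.
Solving gives a = 1.309558117, b = −0.367098943.
Then c = 800.7 − a·633811 − b·6241407 = 1462002.27.
At (633746, 6241562): z_contact = 829927.22 − 2291270.81 + 1462002.27 = 658.68 m.
Depth below ground = 730.2 − 658.68 = 71.5 m.

71.5 m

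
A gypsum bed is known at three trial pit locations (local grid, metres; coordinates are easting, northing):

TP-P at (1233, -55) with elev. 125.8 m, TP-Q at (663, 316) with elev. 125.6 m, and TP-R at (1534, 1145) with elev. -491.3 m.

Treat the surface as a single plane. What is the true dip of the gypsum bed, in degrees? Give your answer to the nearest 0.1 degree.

Two edge vectors: TP-P→TP-Q = (-570, 371, -0.2), TP-P→TP-R = (301, 1200, -617.1).
Normal n = (TP-P→TP-Q) × (TP-P→TP-R) = (-228704.1, -351807.2, -795671).
So ∂z/∂easting = −n_x/n_z = −0.28744 and ∂z/∂northing = −n_y/n_z = −0.44215.
Gradient magnitude |∇z| = √(a² + b²) = √(0.08262 + 0.19550) = 0.52737.
True dip = arctan(0.52737) = 27.8°, dipping toward NNE (azimuth ≈ 033°).

27.8°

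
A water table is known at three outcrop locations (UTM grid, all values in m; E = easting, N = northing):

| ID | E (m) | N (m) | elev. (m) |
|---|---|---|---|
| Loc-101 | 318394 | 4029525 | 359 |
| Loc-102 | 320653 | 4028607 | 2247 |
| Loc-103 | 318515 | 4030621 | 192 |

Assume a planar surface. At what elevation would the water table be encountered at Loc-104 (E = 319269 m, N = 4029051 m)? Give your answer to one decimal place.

Two edge vectors: Loc-101→Loc-102 = (2259, -918, 1888), Loc-101→Loc-103 = (121, 1096, -167).
Normal n = (Loc-101→Loc-102) × (Loc-101→Loc-103) = (-1915942, 605701, 2586942).
So ∂z/∂E = −n_x/n_z = 0.740620393 and ∂z/∂N = −n_y/n_z = −0.234137835.
Intercept c from Loc-101: 359 − 235809.09 + 943464.26 = 708014.17.
At (319269, 4029051): z = 236457.1 − 943353.3 + 708014.17 = 1118.0 m.

1118.0 m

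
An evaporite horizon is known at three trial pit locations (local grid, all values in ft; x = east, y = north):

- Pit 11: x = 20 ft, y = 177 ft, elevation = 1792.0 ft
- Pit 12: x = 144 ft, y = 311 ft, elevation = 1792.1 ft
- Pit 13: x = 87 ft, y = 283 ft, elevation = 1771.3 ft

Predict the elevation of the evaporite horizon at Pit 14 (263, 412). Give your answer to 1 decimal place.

Let the plane be z = a·x + b·y + c.
Pit 12−Pit 11: 124a + 134b = 0.1;  Pit 13−Pit 11: 67a + 106b = −20.7.
Solving gives a = 0.66836, b = −0.61774.
Then c = 1792 − a·20 − b·177 = 1887.97.
At (263, 412): z = 175.8 − 254.5 + 1887.97 = 1809.2 ft.

1809.2 ft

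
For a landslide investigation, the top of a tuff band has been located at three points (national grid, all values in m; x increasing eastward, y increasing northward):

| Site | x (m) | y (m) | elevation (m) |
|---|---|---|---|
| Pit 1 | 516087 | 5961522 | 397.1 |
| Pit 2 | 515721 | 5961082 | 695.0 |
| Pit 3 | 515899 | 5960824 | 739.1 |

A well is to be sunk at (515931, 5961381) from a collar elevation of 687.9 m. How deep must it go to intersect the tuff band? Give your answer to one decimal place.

182.5 m

Let the plane be z = a·x + b·y + c.
Pit 2−Pit 1: −366a − 440b = 297.9;  Pit 3−Pit 1: −188a − 698b = 342.
Solving gives a = −0.332589668, b = −0.400391321.
Then c = 397.1 − a·516087 − b·5961522 = 2558983.98.
At (515931, 5961381): z_contact = −171593.32 − 2386885.22 + 2558983.98 = 505.44 m.
Depth below ground = 687.9 − 505.44 = 182.5 m.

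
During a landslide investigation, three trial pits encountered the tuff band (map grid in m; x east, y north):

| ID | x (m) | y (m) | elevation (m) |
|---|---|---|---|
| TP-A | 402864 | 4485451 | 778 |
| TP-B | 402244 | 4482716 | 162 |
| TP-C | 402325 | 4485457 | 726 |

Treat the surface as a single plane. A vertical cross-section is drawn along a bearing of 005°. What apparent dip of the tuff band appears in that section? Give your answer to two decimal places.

Let the plane be z = a·x + b·y + c.
TP-B−TP-A: −620a − 2735b = −616;  TP-C−TP-A: −539a + 6b = −52.
Solving gives a = 0.09873, b = 0.20285.
Unit vector along 005° is (sin 5°, cos 5°) = (0.0872, 0.9962).
Slope in that direction = a·(0.0872) + b·(0.9962) = 0.21068.
Apparent dip = arctan|0.21068| = 11.90° (true dip is 12.7°, so apparent ≤ true as expected).

11.90°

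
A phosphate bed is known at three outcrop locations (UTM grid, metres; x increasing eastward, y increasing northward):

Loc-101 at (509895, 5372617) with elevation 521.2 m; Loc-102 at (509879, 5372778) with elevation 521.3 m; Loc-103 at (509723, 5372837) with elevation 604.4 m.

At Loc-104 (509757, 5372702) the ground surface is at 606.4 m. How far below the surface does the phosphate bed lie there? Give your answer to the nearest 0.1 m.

Two edge vectors: Loc-101→Loc-102 = (-16, 161, 0.1), Loc-101→Loc-103 = (-172, 220, 83.2).
Normal n = (Loc-101→Loc-102) × (Loc-101→Loc-103) = (13373.2, 1314, 24172).
So ∂z/∂x = −n_x/n_z = −0.553251696 and ∂z/∂y = −n_y/n_z = −0.054360417.
Intercept c from Loc-101: 521.2 + 282100.27 + 292057.70 = 574679.17.
At (509757, 5372702): z_contact = −282023.92 − 292062.32 + 574679.17 = 592.93 m.
Depth below ground = 606.4 − 592.93 = 13.5 m.

13.5 m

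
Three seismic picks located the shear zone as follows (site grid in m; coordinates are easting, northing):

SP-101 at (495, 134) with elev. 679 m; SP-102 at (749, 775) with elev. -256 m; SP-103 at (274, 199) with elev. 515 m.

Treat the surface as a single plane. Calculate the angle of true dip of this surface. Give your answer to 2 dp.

Two edge vectors: SP-101→SP-102 = (254, 641, -935), SP-101→SP-103 = (-221, 65, -164).
Normal n = (SP-101→SP-102) × (SP-101→SP-103) = (-44349, 248291, 158171).
So ∂z/∂easting = −n_x/n_z = 0.28039 and ∂z/∂northing = −n_y/n_z = −1.56976.
Gradient magnitude |∇z| = √(a² + b²) = √(0.07862 + 2.46416) = 1.59461.
True dip = arctan(1.59461) = 57.91°, dipping toward N (azimuth ≈ 350°).

57.91°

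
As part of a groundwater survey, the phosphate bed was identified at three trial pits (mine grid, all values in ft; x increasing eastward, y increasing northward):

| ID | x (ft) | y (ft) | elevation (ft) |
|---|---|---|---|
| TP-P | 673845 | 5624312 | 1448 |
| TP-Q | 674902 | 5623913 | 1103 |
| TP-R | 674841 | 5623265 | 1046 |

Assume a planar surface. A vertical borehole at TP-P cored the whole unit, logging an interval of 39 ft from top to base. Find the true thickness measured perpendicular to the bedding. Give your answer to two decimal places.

Two edge vectors: TP-P→TP-Q = (1057, -399, -345), TP-P→TP-R = (996, -1047, -402).
Normal n = (TP-P→TP-Q) × (TP-P→TP-R) = (-200817, 81294, -709275).
So ∂z/∂x = −n_x/n_z = −0.28313 and ∂z/∂y = −n_y/n_z = 0.11462.
|∇z| = √(a²+b²) = 0.30545, so dip δ = arctan(0.30545) = 16.99°.
True thickness = vertical thickness × cos δ = 39 × cos 16.99° = 37.30 ft.

37.30 ft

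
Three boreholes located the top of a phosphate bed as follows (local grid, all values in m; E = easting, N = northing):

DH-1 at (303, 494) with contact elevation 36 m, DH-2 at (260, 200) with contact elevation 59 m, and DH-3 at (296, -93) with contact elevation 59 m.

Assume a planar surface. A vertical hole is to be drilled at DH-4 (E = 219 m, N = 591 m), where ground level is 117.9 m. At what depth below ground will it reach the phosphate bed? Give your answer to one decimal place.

60.9 m

Two edge vectors: DH-1→DH-2 = (-43, -294, 23), DH-1→DH-3 = (-7, -587, 23).
Normal n = (DH-1→DH-2) × (DH-1→DH-3) = (6739, 828, 23183).
So ∂z/∂E = −n_x/n_z = −0.29069 and ∂z/∂N = −n_y/n_z = −0.03572.
Intercept c from DH-1: 36 + 88.08 + 17.64 = 141.72.
At (219, 591): z_contact = −63.66 − 21.11 + 141.72 = 56.95 m.
Depth below ground = 117.9 − 56.95 = 60.9 m.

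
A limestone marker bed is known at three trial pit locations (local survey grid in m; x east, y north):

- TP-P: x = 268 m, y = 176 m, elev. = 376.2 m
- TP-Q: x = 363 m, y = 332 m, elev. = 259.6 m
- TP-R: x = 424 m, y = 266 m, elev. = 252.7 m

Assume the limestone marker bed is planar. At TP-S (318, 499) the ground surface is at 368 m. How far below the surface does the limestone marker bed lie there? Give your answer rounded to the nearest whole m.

Let the plane be z = a·x + b·y + c.
TP-Q−TP-P: 95a + 156b = −116.6;  TP-R−TP-P: 156a + 90b = −123.5.
Solving gives a = −0.55568, b = −0.40904.
Then c = 376.2 − a·268 − b·176 = 597.11.
At (318, 499): z_contact = −176.7 − 204.1 + 597.11 = 216.3 m.
Depth below ground = 368 − 216.3 = 152 m.

152 m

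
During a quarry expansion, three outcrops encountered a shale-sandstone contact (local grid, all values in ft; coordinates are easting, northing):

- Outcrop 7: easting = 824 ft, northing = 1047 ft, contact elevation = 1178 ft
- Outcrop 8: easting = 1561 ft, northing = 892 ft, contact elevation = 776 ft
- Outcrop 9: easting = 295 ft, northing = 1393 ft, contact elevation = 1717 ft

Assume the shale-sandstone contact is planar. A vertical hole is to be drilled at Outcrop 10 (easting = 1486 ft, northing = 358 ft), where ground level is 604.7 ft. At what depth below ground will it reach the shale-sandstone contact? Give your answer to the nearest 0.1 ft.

Two edge vectors: Outcrop 7→Outcrop 8 = (737, -155, -402), Outcrop 7→Outcrop 9 = (-529, 346, 539).
Normal n = (Outcrop 7→Outcrop 8) × (Outcrop 7→Outcrop 9) = (55547, -184585, 173007).
So ∂z/∂easting = −n_x/n_z = −0.321068 and ∂z/∂northing = −n_y/n_z = 1.066922.
Intercept c from Outcrop 7: 1178 + 264.56 − 1117.07 = 325.49.
At (1486, 358): z_contact = −477.11 + 381.96 + 325.49 = 230.34 ft.
Depth below ground = 604.7 − 230.34 = 374.4 ft.

374.4 ft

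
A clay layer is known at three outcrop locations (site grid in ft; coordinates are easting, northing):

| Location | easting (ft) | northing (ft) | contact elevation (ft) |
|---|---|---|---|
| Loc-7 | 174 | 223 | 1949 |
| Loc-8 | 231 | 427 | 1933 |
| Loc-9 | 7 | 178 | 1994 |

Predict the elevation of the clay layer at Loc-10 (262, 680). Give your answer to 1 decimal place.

Two edge vectors: Loc-7→Loc-8 = (57, 204, -16), Loc-7→Loc-9 = (-167, -45, 45).
Normal n = (Loc-7→Loc-8) × (Loc-7→Loc-9) = (8460, 107, 31503).
So ∂z/∂easting = −n_x/n_z = −0.26855 and ∂z/∂northing = −n_y/n_z = −0.00340.
Intercept c from Loc-7: 1949 + 46.73 + 0.76 = 1996.48.
At (262, 680): z = −70.4 − 2.3 + 1996.48 = 1923.8 ft.

1923.8 ft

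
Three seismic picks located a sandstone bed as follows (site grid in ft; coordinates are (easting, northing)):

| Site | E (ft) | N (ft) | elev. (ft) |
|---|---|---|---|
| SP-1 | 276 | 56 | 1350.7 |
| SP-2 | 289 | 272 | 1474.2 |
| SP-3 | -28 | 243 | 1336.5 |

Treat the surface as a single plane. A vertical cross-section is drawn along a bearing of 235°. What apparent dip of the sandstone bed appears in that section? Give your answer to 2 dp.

Two edge vectors: SP-1→SP-2 = (13, 216, 123.5), SP-1→SP-3 = (-304, 187, -14.2).
Normal n = (SP-1→SP-2) × (SP-1→SP-3) = (-26161.7, -37359.4, 68095).
So ∂z/∂E = −n_x/n_z = 0.38419 and ∂z/∂N = −n_y/n_z = 0.54864.
Unit vector along 235° is (sin 235°, cos 235°) = (-0.8192, -0.5736).
Slope in that direction = a·(-0.8192) + b·(-0.5736) = −0.62940.
Apparent dip = arctan|0.62940| = 32.19° (true dip is 33.8°, so apparent ≤ true as expected).

32.19°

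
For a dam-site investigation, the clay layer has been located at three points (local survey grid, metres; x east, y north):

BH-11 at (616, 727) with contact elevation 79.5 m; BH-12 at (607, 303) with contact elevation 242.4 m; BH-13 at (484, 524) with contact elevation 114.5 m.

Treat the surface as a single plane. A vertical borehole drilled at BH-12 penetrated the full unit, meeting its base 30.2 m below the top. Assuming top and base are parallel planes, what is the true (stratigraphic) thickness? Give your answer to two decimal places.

26.84 m

Let the plane be z = a·x + b·y + c.
BH-12−BH-11: −9a − 424b = 162.9;  BH-13−BH-11: −132a − 203b = 35.
Solving gives a = 0.33669, b = −0.39134.
|∇z| = √(a²+b²) = 0.51625, so dip δ = arctan(0.51625) = 27.30°.
True thickness = vertical thickness × cos δ = 30.2 × cos 27.30° = 26.84 m.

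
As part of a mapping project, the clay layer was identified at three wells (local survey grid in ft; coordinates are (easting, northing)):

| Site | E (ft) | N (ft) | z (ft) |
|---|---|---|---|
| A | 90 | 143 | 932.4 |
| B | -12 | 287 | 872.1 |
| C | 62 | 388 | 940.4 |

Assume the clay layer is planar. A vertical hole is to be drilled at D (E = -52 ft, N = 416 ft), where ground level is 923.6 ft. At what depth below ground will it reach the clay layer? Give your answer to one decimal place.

66.5 ft

Let the plane be z = a·E + b·N + c.
B−A: −102a + 144b = −60.3;  C−A: −28a + 245b = 8.
Solving gives a = 0.75988, b = 0.11950.
Then c = 932.4 − a·90 − b·143 = 846.92.
At (-52, 416): z_contact = −39.51 + 49.71 + 846.92 = 857.12 ft.
Depth below ground = 923.6 − 857.12 = 66.5 ft.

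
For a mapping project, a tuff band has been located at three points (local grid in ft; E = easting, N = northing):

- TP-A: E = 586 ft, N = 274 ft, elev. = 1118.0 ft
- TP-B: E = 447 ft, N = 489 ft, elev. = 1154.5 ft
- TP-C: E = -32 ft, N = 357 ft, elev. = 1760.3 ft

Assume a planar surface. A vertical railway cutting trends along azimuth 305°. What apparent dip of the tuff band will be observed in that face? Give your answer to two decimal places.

Let the plane be z = a·E + b·N + c.
TP-B−TP-A: −139a + 215b = 36.5;  TP-C−TP-A: −618a + 83b = 642.3.
Solving gives a = −1.11318, b = −0.54991.
Unit vector along 305° is (sin 305°, cos 305°) = (-0.8192, 0.5736).
Slope in that direction = a·(-0.8192) + b·(0.5736) = 0.59644.
Apparent dip = arctan|0.59644| = 30.81° (true dip is 51.2°, so apparent ≤ true as expected).

30.81°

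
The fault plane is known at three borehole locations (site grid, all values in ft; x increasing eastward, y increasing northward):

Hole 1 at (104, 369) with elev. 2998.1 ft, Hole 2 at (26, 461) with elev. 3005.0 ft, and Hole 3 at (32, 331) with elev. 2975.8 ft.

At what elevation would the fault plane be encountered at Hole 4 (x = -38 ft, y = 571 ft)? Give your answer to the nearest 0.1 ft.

Let the plane be z = a·x + b·y + c.
Hole 2−Hole 1: −78a + 92b = 6.9;  Hole 3−Hole 1: −72a − 38b = −22.3.
Solving gives a = 0.18663, b = 0.23323.
Then c = 2998.1 − a·104 − b·369 = 2892.63.
At (-38, 571): z = −7.1 + 133.2 + 2892.63 = 3018.7 ft.

3018.7 ft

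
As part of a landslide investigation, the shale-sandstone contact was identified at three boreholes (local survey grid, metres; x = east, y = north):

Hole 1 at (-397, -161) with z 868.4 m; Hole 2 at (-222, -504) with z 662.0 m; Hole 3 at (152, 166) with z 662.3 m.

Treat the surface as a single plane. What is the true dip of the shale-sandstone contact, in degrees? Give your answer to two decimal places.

32.81°

Two edge vectors: Hole 1→Hole 2 = (175, -343, -206.4), Hole 1→Hole 3 = (549, 327, -206.1).
Normal n = (Hole 1→Hole 2) × (Hole 1→Hole 3) = (138185.1, -77246.1, 245532).
So ∂z/∂x = −n_x/n_z = −0.56280 and ∂z/∂y = −n_y/n_z = 0.31461.
Gradient magnitude |∇z| = √(a² + b²) = √(0.31674 + 0.09898) = 0.64476.
True dip = arctan(0.64476) = 32.81°, dipping toward ESE (azimuth ≈ 119°).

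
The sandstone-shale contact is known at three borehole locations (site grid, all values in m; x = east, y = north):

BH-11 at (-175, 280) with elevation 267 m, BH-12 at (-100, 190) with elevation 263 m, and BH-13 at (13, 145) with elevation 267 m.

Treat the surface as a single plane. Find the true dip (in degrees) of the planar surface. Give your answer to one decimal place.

7.8°

Let the plane be z = a·x + b·y + c.
BH-12−BH-11: 75a − 90b = −4;  BH-13−BH-11: 188a − 135b = 0.
Solving gives a = 0.07947, b = 0.11067.
Gradient magnitude |∇z| = √(a² + b²) = √(0.00632 + 0.01225) = 0.13625.
True dip = arctan(0.13625) = 7.8°, dipping toward SW (azimuth ≈ 216°).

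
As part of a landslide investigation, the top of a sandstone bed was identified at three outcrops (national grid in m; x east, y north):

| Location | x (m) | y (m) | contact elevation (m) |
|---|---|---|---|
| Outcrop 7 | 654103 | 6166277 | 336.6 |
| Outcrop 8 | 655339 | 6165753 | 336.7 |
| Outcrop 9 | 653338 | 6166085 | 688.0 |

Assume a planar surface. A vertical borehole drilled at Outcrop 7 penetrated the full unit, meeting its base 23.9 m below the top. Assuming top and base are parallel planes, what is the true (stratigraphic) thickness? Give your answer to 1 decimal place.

19.2 m

Let the plane be z = a·x + b·y + c.
Outcrop 8−Outcrop 7: 1236a − 524b = 0.1;  Outcrop 9−Outcrop 7: −765a − 192b = 351.4.
Solving gives a = −0.28850, b = −0.68071.
|∇z| = √(a²+b²) = 0.73932, so dip δ = arctan(0.73932) = 36.48°.
True thickness = vertical thickness × cos δ = 23.9 × cos 36.48° = 19.2 m.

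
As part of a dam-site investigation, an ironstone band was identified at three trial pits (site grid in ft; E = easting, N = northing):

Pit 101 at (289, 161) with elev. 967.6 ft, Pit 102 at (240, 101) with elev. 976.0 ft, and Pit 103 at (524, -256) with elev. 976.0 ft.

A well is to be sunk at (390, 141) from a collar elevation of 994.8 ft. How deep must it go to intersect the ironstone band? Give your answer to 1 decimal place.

34.6 ft

Let the plane be z = a·E + b·N + c.
Pit 102−Pit 101: −49a − 60b = 8.4;  Pit 103−Pit 101: 235a − 417b = 8.4.
Solving gives a = −0.08684, b = −0.06908.
Then c = 967.6 − a·289 − b·161 = 1003.82.
At (390, 141): z_contact = −33.87 − 9.74 + 1003.82 = 960.21 ft.
Depth below ground = 994.8 − 960.21 = 34.6 ft.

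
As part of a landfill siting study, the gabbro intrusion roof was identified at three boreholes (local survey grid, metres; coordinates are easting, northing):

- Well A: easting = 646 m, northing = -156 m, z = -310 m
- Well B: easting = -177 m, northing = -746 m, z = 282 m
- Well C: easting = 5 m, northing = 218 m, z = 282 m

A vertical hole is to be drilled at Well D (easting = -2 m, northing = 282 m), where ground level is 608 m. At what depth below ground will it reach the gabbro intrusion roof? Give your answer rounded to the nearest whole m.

310 m

Two edge vectors: Well A→Well B = (-823, -590, 592), Well A→Well C = (-641, 374, 592).
Normal n = (Well A→Well B) × (Well A→Well C) = (-570688, 107744, -685992).
So ∂z/∂easting = −n_x/n_z = −0.83192 and ∂z/∂northing = −n_y/n_z = 0.15706.
Intercept c from Well A: -310 + 537.42 + 24.50 = 251.92.
At (-2, 282): z_contact = 1.7 + 44.3 + 251.92 = 297.9 m.
Depth below ground = 608 − 297.9 = 310 m.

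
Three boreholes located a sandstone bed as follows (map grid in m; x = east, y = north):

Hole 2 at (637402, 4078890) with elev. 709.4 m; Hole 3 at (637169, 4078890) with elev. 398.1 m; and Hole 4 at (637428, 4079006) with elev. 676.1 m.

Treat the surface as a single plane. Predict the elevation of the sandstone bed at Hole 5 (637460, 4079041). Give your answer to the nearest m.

698 m

Two edge vectors: Hole 2→Hole 3 = (-233, 0, -311.3), Hole 2→Hole 4 = (26, 116, -33.3).
Normal n = (Hole 2→Hole 3) × (Hole 2→Hole 4) = (36110.8, -15852.7, -27028).
So ∂z/∂x = −n_x/n_z = 1.33605150 and ∂z/∂y = −n_y/n_z = −0.58652878.
Intercept c from Hole 2: 709.4 − 851601.90 + 2392386.40 = 1541493.90.
At (637460, 4079041): z = 851679.4 − 2392475.0 + 1541493.90 = 698.3 m.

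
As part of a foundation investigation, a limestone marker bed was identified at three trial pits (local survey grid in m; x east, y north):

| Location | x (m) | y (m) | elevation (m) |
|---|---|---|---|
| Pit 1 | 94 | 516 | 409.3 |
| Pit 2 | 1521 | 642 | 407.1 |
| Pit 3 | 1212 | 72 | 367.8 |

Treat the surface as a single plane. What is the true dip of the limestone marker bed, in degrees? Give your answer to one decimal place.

4.2°

Let the plane be z = a·x + b·y + c.
Pit 2−Pit 1: 1427a + 126b = −2.2;  Pit 3−Pit 1: 1118a − 444b = −41.5.
Solving gives a = −0.00801, b = 0.07329.
Gradient magnitude |∇z| = √(a² + b²) = √(0.00006 + 0.00537) = 0.07373.
True dip = arctan(0.07373) = 4.2°, dipping toward S (azimuth ≈ 174°).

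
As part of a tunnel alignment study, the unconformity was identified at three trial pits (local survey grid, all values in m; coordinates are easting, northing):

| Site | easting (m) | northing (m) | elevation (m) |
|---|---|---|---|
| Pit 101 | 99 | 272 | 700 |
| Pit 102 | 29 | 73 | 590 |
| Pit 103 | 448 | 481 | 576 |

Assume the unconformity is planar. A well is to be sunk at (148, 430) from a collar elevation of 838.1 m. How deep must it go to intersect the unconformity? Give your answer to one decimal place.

Two edge vectors: Pit 101→Pit 102 = (-70, -199, -110), Pit 101→Pit 103 = (349, 209, -124).
Normal n = (Pit 101→Pit 102) × (Pit 101→Pit 103) = (47666, -47070, 54821).
So ∂z/∂easting = −n_x/n_z = −0.86948 and ∂z/∂northing = −n_y/n_z = 0.85861.
Intercept c from Pit 101: 700 + 86.08 − 233.54 = 552.54.
At (148, 430): z_contact = −128.68 + 369.20 + 552.54 = 793.06 m.
Depth below ground = 838.1 − 793.06 = 45.0 m.

45.0 m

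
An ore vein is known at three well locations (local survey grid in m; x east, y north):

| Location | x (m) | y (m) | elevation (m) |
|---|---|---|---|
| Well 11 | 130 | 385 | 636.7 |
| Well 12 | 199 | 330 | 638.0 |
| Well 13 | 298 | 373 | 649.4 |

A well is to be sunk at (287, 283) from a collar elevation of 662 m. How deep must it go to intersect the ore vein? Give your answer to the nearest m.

21 m

Two edge vectors: Well 11→Well 12 = (69, -55, 1.3), Well 11→Well 13 = (168, -12, 12.7).
Normal n = (Well 11→Well 12) × (Well 11→Well 13) = (-682.9, -657.9, 8412).
So ∂z/∂x = −n_x/n_z = 0.08118 and ∂z/∂y = −n_y/n_z = 0.07821.
Intercept c from Well 11: 636.7 − 10.55 − 30.11 = 596.04.
At (287, 283): z_contact = 23.3 + 22.1 + 596.04 = 641.5 m.
Depth below ground = 662 − 641.5 = 21 m.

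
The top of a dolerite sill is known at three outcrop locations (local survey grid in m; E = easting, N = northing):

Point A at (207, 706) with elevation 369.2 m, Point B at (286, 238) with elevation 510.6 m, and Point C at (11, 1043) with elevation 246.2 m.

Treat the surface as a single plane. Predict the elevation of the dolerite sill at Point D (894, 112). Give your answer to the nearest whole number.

638 m

Let the plane be z = a·E + b·N + c.
Point B−Point A: 79a − 468b = 141.4;  Point C−Point A: −196a + 337b = −123.
Solving gives a = 0.15225, b = −0.27644.
Then c = 369.2 − a·207 − b·706 = 532.85.
At (894, 112): z = 136.1 − 31.0 + 532.85 = 638.0 m.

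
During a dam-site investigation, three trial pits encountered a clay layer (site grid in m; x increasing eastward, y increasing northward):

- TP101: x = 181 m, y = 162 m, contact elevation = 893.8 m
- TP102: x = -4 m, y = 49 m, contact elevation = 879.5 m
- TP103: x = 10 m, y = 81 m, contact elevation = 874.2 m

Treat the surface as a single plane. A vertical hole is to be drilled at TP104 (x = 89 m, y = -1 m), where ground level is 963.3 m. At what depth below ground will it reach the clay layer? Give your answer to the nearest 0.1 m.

Two edge vectors: TP101→TP102 = (-185, -113, -14.3), TP101→TP103 = (-171, -81, -19.6).
Normal n = (TP101→TP102) × (TP101→TP103) = (1056.5, -1180.7, -4338).
So ∂z/∂x = −n_x/n_z = 0.24355 and ∂z/∂y = −n_y/n_z = −0.27218.
Intercept c from TP101: 893.8 − 44.08 + 44.09 = 893.81.
At (89, -1): z_contact = 21.68 + 0.27 + 893.81 = 915.76 m.
Depth below ground = 963.3 − 915.76 = 47.5 m.

47.5 m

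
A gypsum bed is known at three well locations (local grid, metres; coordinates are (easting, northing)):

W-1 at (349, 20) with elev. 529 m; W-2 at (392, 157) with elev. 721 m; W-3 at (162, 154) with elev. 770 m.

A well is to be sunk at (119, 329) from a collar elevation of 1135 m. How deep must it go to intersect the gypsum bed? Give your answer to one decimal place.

97.0 m

Two edge vectors: W-1→W-2 = (43, 137, 192), W-1→W-3 = (-187, 134, 241).
Normal n = (W-1→W-2) × (W-1→W-3) = (7289, -46267, 31381).
So ∂z/∂E = −n_x/n_z = −0.23227 and ∂z/∂N = −n_y/n_z = 1.47436.
Intercept c from W-1: 529 + 81.06 − 29.49 = 580.58.
At (119, 329): z_contact = −27.64 + 485.07 + 580.58 = 1038.00 m.
Depth below ground = 1135 − 1038.00 = 97.0 m.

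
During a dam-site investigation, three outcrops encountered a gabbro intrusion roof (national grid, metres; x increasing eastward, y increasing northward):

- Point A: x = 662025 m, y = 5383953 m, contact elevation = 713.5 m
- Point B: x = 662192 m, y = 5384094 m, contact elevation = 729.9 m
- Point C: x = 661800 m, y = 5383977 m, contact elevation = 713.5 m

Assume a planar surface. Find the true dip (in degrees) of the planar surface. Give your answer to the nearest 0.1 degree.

Two edge vectors: Point A→Point B = (167, 141, 16.4), Point A→Point C = (-225, 24, 0).
Normal n = (Point A→Point B) × (Point A→Point C) = (-393.6, -3690, 35733).
So ∂z/∂x = −n_x/n_z = 0.01102 and ∂z/∂y = −n_y/n_z = 0.10327.
Gradient magnitude |∇z| = √(a² + b²) = √(0.00012 + 0.01066) = 0.10385.
True dip = arctan(0.10385) = 5.9°, dipping toward S (azimuth ≈ 186°).

5.9°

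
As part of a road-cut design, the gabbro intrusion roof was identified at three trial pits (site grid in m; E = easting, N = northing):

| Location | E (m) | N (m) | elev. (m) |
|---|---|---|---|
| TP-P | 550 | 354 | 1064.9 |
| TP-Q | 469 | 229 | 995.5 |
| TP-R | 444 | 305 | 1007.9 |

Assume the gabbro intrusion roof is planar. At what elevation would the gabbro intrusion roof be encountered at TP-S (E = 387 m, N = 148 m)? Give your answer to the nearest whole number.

Let the plane be z = a·E + b·N + c.
TP-Q−TP-P: −81a − 125b = −69.4;  TP-R−TP-P: −106a − 49b = −57.
Solving gives a = 0.40129, b = 0.29516.
Then c = 1064.9 − a·550 − b·354 = 739.70.
At (387, 148): z = 155.3 + 43.7 + 739.70 = 938.7 m.

939 m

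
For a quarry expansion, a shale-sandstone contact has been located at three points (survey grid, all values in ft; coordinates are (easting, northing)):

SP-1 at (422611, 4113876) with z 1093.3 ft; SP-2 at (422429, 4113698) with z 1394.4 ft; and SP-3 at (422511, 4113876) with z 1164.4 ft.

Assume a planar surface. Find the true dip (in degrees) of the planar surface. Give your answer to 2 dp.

50.15°

Let the plane be z = a·E + b·N + c.
SP-2−SP-1: −182a − 178b = 301.1;  SP-3−SP-1: −100a + 0b = 71.1.
Solving gives a = −0.71100, b = −0.96460.
Gradient magnitude |∇z| = √(a² + b²) = √(0.50552 + 0.93044) = 1.19832.
True dip = arctan(1.19832) = 50.15°, dipping toward NE (azimuth ≈ 036°).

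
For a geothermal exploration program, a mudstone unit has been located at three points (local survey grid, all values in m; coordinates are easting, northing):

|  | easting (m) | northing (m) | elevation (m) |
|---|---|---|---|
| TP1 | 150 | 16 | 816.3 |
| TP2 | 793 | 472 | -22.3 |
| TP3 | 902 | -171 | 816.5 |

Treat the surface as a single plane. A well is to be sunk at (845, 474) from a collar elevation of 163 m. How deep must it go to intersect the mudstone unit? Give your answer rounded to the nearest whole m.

206 m

Two edge vectors: TP1→TP2 = (643, 456, -838.6), TP1→TP3 = (752, -187, 0.2).
Normal n = (TP1→TP2) × (TP1→TP3) = (-156727, -630755.8, -463153).
So ∂z/∂easting = −n_x/n_z = −0.33839 and ∂z/∂northing = −n_y/n_z = −1.36187.
Intercept c from TP1: 816.3 + 50.76 + 21.79 = 888.85.
At (845, 474): z_contact = −285.9 − 645.5 + 888.85 = -42.6 m.
Depth below ground = 163 − (-42.6) = 206 m.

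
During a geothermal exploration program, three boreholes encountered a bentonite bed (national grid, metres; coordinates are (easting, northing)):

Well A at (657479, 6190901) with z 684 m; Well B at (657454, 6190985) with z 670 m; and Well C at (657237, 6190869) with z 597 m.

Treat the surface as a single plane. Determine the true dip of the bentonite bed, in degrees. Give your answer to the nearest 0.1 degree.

Two edge vectors: Well A→Well B = (-25, 84, -14), Well A→Well C = (-242, -32, -87).
Normal n = (Well A→Well B) × (Well A→Well C) = (-7756, 1213, 21128).
So ∂z/∂E = −n_x/n_z = 0.36710 and ∂z/∂N = −n_y/n_z = −0.05741.
Gradient magnitude |∇z| = √(a² + b²) = √(0.13476 + 0.00330) = 0.37156.
True dip = arctan(0.37156) = 20.4°, dipping toward W (azimuth ≈ 279°).

20.4°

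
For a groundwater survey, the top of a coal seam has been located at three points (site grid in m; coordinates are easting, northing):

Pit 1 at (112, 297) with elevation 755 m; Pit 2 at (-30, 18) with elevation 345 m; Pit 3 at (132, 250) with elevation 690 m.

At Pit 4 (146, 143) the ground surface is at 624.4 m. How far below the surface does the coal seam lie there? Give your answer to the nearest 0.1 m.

85.3 m

Two edge vectors: Pit 1→Pit 2 = (-142, -279, -410), Pit 1→Pit 3 = (20, -47, -65).
Normal n = (Pit 1→Pit 2) × (Pit 1→Pit 3) = (-1135, -17430, 12254).
So ∂z/∂easting = −n_x/n_z = 0.09262 and ∂z/∂northing = −n_y/n_z = 1.42239.
Intercept c from Pit 1: 755 − 10.37 − 422.45 = 322.18.
At (146, 143): z_contact = 13.52 + 203.40 + 322.18 = 539.10 m.
Depth below ground = 624.4 − 539.10 = 85.3 m.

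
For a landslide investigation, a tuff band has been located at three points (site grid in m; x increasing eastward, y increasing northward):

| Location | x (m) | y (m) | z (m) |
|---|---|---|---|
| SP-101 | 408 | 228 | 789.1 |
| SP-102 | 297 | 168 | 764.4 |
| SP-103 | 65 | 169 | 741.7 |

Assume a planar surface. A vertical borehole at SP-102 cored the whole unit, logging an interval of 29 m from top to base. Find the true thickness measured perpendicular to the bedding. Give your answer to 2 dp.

Let the plane be z = a·x + b·y + c.
SP-102−SP-101: −111a − 60b = −24.7;  SP-103−SP-101: −343a − 59b = −47.4.
Solving gives a = 0.09883, b = 0.22883.
|∇z| = √(a²+b²) = 0.24926, so dip δ = arctan(0.24926) = 14.00°.
True thickness = vertical thickness × cos δ = 29 × cos 14.00° = 28.14 m.

28.14 m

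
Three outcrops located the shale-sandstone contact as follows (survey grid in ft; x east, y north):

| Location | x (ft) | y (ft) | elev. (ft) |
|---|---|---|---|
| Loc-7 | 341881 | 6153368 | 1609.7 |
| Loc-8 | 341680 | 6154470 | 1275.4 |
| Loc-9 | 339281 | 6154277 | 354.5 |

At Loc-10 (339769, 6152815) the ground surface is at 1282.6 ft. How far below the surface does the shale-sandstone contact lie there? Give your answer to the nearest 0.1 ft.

Let the plane be z = a·x + b·y + c.
Loc-8−Loc-7: −201a + 1102b = −334.3;  Loc-9−Loc-7: −2600a + 909b = −1255.2.
Solving gives a = 0.402369178, b = −0.229967146.
Then c = 1609.7 − a·341881 − b·6153368 = 1279119.80.
At (339769, 6152815): z_contact = 136712.57 − 1414945.31 + 1279119.80 = 887.07 ft.
Depth below ground = 1282.6 − 887.07 = 395.5 ft.

395.5 ft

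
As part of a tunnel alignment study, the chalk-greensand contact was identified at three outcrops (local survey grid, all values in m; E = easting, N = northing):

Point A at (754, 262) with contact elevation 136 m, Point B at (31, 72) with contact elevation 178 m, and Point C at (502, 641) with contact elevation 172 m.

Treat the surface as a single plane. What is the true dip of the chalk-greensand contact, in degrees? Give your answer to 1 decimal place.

4.9°

Two edge vectors: Point A→Point B = (-723, -190, 42), Point A→Point C = (-252, 379, 36).
Normal n = (Point A→Point B) × (Point A→Point C) = (-22758, 15444, -321897).
So ∂z/∂E = −n_x/n_z = −0.07070 and ∂z/∂N = −n_y/n_z = 0.04798.
Gradient magnitude |∇z| = √(a² + b²) = √(0.00500 + 0.00230) = 0.08544.
True dip = arctan(0.08544) = 4.9°, dipping toward SE (azimuth ≈ 124°).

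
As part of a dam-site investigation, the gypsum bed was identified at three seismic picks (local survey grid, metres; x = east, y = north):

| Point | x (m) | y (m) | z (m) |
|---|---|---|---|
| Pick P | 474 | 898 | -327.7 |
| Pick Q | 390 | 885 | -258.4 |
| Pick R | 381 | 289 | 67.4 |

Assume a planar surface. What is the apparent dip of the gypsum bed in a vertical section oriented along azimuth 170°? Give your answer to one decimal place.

Two edge vectors: Pick P→Pick Q = (-84, -13, 69.3), Pick P→Pick R = (-93, -609, 395.1).
Normal n = (Pick P→Pick Q) × (Pick P→Pick R) = (37067.4, 26743.5, 49947).
So ∂z/∂x = −n_x/n_z = −0.74213 and ∂z/∂y = −n_y/n_z = −0.53544.
Unit vector along 170° is (sin 170°, cos 170°) = (0.1736, -0.9848).
Slope in that direction = a·(0.1736) + b·(-0.9848) = 0.39843.
Apparent dip = arctan|0.39843| = 21.7° (true dip is 42.5°, so apparent ≤ true as expected).

21.7°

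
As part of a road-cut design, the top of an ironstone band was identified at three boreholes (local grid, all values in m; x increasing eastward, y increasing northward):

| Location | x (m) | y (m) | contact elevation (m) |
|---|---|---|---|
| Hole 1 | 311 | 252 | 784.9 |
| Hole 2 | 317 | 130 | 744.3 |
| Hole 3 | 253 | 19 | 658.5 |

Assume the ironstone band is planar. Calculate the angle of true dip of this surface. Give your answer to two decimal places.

Two edge vectors: Hole 1→Hole 2 = (6, -122, -40.6), Hole 1→Hole 3 = (-58, -233, -126.4).
Normal n = (Hole 1→Hole 2) × (Hole 1→Hole 3) = (5961, 3113.2, -8474).
So ∂z/∂x = −n_x/n_z = 0.70345 and ∂z/∂y = −n_y/n_z = 0.36738.
Gradient magnitude |∇z| = √(a² + b²) = √(0.49484 + 0.13497) = 0.79360.
True dip = arctan(0.79360) = 38.44°, dipping toward WSW (azimuth ≈ 242°).

38.44°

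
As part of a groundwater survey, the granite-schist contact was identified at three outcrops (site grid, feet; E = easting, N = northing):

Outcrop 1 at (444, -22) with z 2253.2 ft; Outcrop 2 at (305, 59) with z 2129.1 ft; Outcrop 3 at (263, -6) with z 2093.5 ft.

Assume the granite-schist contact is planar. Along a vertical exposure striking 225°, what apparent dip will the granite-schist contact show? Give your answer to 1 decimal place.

31.3°

Let the plane be z = a·E + b·N + c.
Outcrop 2−Outcrop 1: −139a + 81b = −124.1;  Outcrop 3−Outcrop 1: −181a + 16b = −159.7.
Solving gives a = 0.88045, b = −0.02121.
Unit vector along 225° is (sin 225°, cos 225°) = (-0.7071, -0.7071).
Slope in that direction = a·(-0.7071) + b·(-0.7071) = −0.60757.
Apparent dip = arctan|0.60757| = 31.3° (true dip is 41.4°, so apparent ≤ true as expected).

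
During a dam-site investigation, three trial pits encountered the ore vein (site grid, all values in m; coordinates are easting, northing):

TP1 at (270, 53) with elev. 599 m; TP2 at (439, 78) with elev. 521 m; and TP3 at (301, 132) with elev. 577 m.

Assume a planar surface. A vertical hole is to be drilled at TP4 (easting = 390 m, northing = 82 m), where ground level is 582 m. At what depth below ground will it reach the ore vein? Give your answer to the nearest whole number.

40 m

Let the plane be z = a·easting + b·northing + c.
TP2−TP1: 169a + 25b = −78;  TP3−TP1: 31a + 79b = −22.
Solving gives a = −0.44625, b = −0.10337.
Then c = 599 − a·270 − b·53 = 724.97.
At (390, 82): z_contact = −174.0 − 8.5 + 724.97 = 542.5 m.
Depth below ground = 582 − 542.5 = 40 m.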